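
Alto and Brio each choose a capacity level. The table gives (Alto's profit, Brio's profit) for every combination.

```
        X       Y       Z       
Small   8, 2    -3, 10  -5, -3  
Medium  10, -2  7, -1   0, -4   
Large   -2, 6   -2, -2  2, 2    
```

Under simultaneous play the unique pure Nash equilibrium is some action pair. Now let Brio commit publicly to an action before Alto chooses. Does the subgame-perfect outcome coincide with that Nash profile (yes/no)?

Work backward from Alto's decision.
- X: BR = Medium, leader payoff -2.
- Y: BR = Medium, leader payoff -1.
- Z: BR = Large, leader payoff 2.
Maximizing over -2, -1, 2, Brio chooses Z. Subgame-perfect outcome: (Large, Z) with payoffs (2, 2).
Now find the simultaneous Nash equilibrium.
Alto's best replies: X→Medium; Y→Medium; Z→Large.
Brio's best replies: Small→Y; Medium→Y; Large→X.
Only (Medium, Y) has each player best-responding; Nash payoffs (7, -1).
Sequential outcome (Large, Z) differs from the Nash profile (Medium, Y).

no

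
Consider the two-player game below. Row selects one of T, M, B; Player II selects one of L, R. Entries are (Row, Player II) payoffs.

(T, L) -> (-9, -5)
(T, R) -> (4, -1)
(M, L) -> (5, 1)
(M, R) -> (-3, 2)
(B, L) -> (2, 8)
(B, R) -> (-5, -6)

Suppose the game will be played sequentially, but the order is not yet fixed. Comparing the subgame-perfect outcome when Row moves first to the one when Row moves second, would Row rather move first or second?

second

If Row leads: Player II's best replies are T→R, M→R, B→L; Row's induced payoffs 4, -3, 2; outcome (T, R), payoffs (4, -1).
If Player II leads: Row's best replies are L→M, R→T; Player II's induced payoffs 1, -1; outcome (M, L), payoffs (5, 1).
Row gets 4 moving first and 5 moving second, so Row prefers to move second.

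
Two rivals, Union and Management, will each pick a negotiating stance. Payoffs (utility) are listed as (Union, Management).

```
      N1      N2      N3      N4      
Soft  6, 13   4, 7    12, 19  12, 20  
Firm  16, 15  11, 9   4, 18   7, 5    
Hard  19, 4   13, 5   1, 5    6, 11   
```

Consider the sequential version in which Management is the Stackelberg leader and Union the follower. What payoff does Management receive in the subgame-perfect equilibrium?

20

Work backward from Union's decision.
- N1 → Union plays Hard (best of 6, 16, 19); Management gets 4.
- N2 → Union plays Hard (best of 4, 11, 13); Management gets 5.
- N3 → Union plays Soft (best of 12, 4, 1); Management gets 19.
- N4 → Union plays Soft (best of 12, 7, 6); Management gets 20.
Among 4, 5, 19, 20, the best is 20 at N4. Subgame-perfect outcome: (Soft, N4) with payoffs (12, 20).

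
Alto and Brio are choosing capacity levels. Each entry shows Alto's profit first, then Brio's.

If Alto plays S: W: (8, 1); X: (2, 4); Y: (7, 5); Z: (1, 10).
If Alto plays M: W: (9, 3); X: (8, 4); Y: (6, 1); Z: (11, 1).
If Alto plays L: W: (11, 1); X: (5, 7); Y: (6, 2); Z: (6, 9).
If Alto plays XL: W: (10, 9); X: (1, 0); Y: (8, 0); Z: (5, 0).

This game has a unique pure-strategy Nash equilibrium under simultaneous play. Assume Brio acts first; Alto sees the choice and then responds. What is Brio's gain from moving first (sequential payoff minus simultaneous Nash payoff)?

Work backward from Alto's decision.
- W → Alto plays L (best of 8, 9, 11, 10); Brio gets 1.
- X → Alto plays M (best of 2, 8, 5, 1); Brio gets 4.
- Y → Alto plays XL (best of 7, 6, 6, 8); Brio gets 0.
- Z → Alto plays M (best of 1, 11, 6, 5); Brio gets 1.
Among 1, 4, 0, 1, the best is 4 at X. Subgame-perfect outcome: (M, X) with payoffs (8, 4).
Now find the simultaneous Nash equilibrium.
Alto's best replies: W→L; X→M; Y→XL; Z→M.
Brio's best replies: S→Z; M→X; L→Z; XL→W.
Only (M, X) has each player best-responding; Nash payoffs (8, 4).
Brio's commitment gain: 4 − 4 = 0.

0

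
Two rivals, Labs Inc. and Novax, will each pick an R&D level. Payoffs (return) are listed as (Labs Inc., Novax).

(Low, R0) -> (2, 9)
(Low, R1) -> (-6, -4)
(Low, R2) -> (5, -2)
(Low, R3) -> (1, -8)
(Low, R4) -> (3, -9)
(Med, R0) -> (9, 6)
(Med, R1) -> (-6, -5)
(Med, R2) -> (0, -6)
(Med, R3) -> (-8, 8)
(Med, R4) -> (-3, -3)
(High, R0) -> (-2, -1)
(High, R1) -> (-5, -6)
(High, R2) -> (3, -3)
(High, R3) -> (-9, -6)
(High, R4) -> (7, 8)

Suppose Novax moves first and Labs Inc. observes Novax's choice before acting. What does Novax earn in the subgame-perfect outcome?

8

Work backward from Labs Inc.'s decision.
- R0 → Labs Inc. plays Med (best of 2, 9, -2); Novax gets 6.
- R1 → Labs Inc. plays High (best of -6, -6, -5); Novax gets -6.
- R2 → Labs Inc. plays Low (best of 5, 0, 3); Novax gets -2.
- R3 → Labs Inc. plays Low (best of 1, -8, -9); Novax gets -8.
- R4 → Labs Inc. plays High (best of 3, -3, 7); Novax gets 8.
Among 6, -6, -2, -8, 8, the best is 8 at R4. Subgame-perfect outcome: (High, R4) with payoffs (7, 8).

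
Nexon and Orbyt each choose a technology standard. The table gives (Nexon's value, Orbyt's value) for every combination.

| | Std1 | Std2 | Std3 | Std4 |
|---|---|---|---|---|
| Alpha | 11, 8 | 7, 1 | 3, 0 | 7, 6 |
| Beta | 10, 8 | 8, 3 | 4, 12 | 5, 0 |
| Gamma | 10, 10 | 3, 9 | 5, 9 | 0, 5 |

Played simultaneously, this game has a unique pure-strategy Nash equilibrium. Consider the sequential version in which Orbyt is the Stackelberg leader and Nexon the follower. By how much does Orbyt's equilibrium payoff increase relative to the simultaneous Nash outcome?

1

Backward induction with Orbyt moving first.
- Std1: BR = Alpha, leader payoff 8.
- Std2: BR = Beta, leader payoff 3.
- Std3: BR = Gamma, leader payoff 9.
- Std4: BR = Alpha, leader payoff 6.
Orbyt's induced payoffs are 8, 3, 9, 6, so Orbyt commits to Std3. Subgame-perfect outcome: (Gamma, Std3) with payoffs (5, 9).
Under simultaneous play:
Nexon's best replies: Std1→Alpha; Std2→Beta; Std3→Gamma; Std4→Alpha.
Orbyt's best replies: Alpha→Std1; Beta→Std3; Gamma→Std1.
The unique mutual best reply is (Alpha, Std1), giving (11, 8).
Orbyt's commitment gain: 9 − 8 = 1.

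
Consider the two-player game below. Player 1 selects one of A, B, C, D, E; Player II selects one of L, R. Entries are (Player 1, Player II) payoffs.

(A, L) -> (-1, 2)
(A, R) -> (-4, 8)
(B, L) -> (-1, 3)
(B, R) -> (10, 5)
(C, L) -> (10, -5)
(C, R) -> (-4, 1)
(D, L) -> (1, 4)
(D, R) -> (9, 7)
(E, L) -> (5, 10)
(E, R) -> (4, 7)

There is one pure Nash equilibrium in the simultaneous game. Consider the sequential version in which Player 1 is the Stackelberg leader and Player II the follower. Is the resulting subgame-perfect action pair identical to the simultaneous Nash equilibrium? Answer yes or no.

Work backward from Player II's decision.
- A: BR = R, leader payoff -4.
- B: BR = R, leader payoff 10.
- C: BR = R, leader payoff -4.
- D: BR = R, leader payoff 9.
- E: BR = L, leader payoff 5.
Player 1's induced payoffs are -4, 10, -4, 9, 5, so Player 1 commits to B. Subgame-perfect outcome: (B, R) with payoffs (10, 5).
Now find the simultaneous Nash equilibrium.
Player 1's best replies: L→C; R→B.
Player II's best replies: A→R; B→R; C→R; D→R; E→L.
Only (B, R) has each player best-responding; Nash payoffs (10, 5).
Sequential outcome (B, R) coincides with the Nash profile (B, R).

yes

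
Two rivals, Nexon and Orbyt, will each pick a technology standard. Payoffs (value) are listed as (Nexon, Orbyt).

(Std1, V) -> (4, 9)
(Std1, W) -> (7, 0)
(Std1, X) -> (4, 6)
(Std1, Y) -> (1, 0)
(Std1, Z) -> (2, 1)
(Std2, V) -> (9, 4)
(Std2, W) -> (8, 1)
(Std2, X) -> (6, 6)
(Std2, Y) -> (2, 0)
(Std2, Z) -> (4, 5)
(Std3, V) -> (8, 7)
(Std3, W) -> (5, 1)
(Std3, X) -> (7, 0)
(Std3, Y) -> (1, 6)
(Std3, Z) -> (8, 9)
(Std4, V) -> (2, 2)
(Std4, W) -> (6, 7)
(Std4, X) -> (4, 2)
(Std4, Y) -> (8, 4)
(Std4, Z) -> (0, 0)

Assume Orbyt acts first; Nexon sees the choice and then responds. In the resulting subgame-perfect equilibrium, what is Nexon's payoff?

8

Backward induction with Orbyt moving first.
- V: Nexon compares 4, 9, 8, 2 and picks Std2; Orbyt would get 4.
- W: Nexon compares 7, 8, 5, 6 and picks Std2; Orbyt would get 1.
- X: Nexon compares 4, 6, 7, 4 and picks Std3; Orbyt would get 0.
- Y: Nexon compares 1, 2, 1, 8 and picks Std4; Orbyt would get 4.
- Z: Nexon compares 2, 4, 8, 0 and picks Std3; Orbyt would get 9.
Among 4, 1, 0, 4, 9, the best is 9 at Z. Subgame-perfect outcome: (Std3, Z) with payoffs (8, 9).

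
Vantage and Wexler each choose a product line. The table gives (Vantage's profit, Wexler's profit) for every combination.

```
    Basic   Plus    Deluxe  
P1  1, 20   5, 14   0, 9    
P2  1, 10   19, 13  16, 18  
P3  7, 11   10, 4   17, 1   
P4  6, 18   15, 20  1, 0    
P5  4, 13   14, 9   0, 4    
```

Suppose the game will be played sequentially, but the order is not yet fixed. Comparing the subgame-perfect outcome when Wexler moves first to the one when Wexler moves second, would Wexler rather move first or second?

If Vantage leads: Wexler's best replies are P1→Basic, P2→Deluxe, P3→Basic, P4→Plus, P5→Basic; Vantage's induced payoffs 1, 16, 7, 15, 4; outcome (P2, Deluxe), payoffs (16, 18).
If Wexler leads: Vantage's best replies are Basic→P3, Plus→P2, Deluxe→P3; Wexler's induced payoffs 11, 13, 1; outcome (P2, Plus), payoffs (19, 13).
Wexler gets 13 moving first and 18 moving second, so Wexler prefers to move second.

second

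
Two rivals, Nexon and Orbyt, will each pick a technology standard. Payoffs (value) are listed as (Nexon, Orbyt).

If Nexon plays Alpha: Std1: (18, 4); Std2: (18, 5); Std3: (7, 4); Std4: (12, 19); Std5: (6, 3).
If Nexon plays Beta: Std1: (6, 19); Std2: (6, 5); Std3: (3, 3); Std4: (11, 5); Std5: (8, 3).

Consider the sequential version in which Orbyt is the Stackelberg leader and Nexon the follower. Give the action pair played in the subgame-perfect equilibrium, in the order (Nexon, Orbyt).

Nexon best-responds to each possible Orbyt move:
- Std1: Nexon compares 18, 6 and picks Alpha; Orbyt would get 4.
- Std2: Nexon compares 18, 6 and picks Alpha; Orbyt would get 5.
- Std3: Nexon compares 7, 3 and picks Alpha; Orbyt would get 4.
- Std4: Nexon compares 12, 11 and picks Alpha; Orbyt would get 19.
- Std5: Nexon compares 6, 8 and picks Beta; Orbyt would get 3.
Orbyt's induced payoffs are 4, 5, 4, 19, 3, so Orbyt commits to Std4. Subgame-perfect outcome: (Alpha, Std4) with payoffs (12, 19).

(Alpha, Std4)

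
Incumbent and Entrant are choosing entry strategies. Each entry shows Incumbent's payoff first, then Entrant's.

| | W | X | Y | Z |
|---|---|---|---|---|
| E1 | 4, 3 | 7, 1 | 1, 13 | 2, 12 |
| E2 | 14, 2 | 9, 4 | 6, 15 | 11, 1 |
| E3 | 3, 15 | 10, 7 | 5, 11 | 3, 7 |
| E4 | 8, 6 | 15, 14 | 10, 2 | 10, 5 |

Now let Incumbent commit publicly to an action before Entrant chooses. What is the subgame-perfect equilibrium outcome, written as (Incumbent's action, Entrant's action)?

(E4, X)

Backward induction with Incumbent moving first.
- E1 → Entrant plays Y (best of 3, 1, 13, 12); Incumbent gets 1.
- E2 → Entrant plays Y (best of 2, 4, 15, 1); Incumbent gets 6.
- E3 → Entrant plays W (best of 15, 7, 11, 7); Incumbent gets 3.
- E4 → Entrant plays X (best of 6, 14, 2, 5); Incumbent gets 15.
Incumbent's induced payoffs are 1, 6, 3, 15, so Incumbent commits to E4. Subgame-perfect outcome: (E4, X) with payoffs (15, 14).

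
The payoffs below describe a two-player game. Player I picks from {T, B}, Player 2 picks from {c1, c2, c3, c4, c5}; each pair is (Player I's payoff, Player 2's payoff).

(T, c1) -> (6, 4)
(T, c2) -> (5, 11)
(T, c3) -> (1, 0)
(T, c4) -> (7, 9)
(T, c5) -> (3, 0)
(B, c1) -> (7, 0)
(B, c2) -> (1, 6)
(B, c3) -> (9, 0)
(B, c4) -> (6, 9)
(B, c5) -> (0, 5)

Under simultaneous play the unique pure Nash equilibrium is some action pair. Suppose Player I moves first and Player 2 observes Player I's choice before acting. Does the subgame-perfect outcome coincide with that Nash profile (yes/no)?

Backward induction with Player I moving first.
- T: BR = c2, leader payoff 5.
- B: BR = c4, leader payoff 6.
Among 5, 6, the best is 6 at B. Subgame-perfect outcome: (B, c4) with payoffs (6, 9).
For the simultaneous game, intersect best replies.
Player I's best replies: c1→B; c2→T; c3→B; c4→T; c5→T.
Player 2's best replies: T→c2; B→c4.
Only (T, c2) has each player best-responding; Nash payoffs (5, 11).
Sequential outcome (B, c4) differs from the Nash profile (T, c2).

no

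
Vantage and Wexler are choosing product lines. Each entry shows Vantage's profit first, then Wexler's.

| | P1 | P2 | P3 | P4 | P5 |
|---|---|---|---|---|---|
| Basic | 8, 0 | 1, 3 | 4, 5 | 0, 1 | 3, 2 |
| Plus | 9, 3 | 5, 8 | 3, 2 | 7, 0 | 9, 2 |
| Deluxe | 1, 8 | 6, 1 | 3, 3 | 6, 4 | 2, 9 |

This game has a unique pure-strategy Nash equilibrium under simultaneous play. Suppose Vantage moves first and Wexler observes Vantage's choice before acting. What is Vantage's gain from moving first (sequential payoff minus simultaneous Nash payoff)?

1

Backward induction with Vantage moving first.
- Basic → Wexler plays P3 (best of 0, 3, 5, 1, 2); Vantage gets 4.
- Plus → Wexler plays P2 (best of 3, 8, 2, 0, 2); Vantage gets 5.
- Deluxe → Wexler plays P5 (best of 8, 1, 3, 4, 9); Vantage gets 2.
Among 4, 5, 2, the best is 5 at Plus. Subgame-perfect outcome: (Plus, P2) with payoffs (5, 8).
For the simultaneous game, intersect best replies.
Vantage's best replies: P1→Plus; P2→Deluxe; P3→Basic; P4→Plus; P5→Plus.
Wexler's best replies: Basic→P3; Plus→P2; Deluxe→P5.
The unique mutual best reply is (Basic, P3), giving (4, 5).
Vantage's commitment gain: 5 − 4 = 1.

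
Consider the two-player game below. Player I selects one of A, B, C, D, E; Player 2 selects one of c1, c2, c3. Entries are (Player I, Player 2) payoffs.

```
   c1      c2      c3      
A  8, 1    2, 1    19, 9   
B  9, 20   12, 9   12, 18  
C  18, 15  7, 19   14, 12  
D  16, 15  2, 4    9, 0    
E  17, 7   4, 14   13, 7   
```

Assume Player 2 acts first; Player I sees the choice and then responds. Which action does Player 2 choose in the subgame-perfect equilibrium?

Player I best-responds to each possible Player 2 move:
- c1: Player I compares 8, 9, 18, 16, 17 and picks C; Player 2 would get 15.
- c2: Player I compares 2, 12, 7, 2, 4 and picks B; Player 2 would get 9.
- c3: Player I compares 19, 12, 14, 9, 13 and picks A; Player 2 would get 9.
Player 2's induced payoffs are 15, 9, 9, so Player 2 commits to c1. Subgame-perfect outcome: (C, c1) with payoffs (18, 15).

c1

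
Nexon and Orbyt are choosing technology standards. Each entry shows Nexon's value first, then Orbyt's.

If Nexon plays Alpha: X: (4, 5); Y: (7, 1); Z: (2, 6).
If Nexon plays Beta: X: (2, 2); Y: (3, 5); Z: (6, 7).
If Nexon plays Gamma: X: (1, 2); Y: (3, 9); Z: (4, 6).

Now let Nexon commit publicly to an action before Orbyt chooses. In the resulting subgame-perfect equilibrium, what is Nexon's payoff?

6

Orbyt best-responds to each possible Nexon move:
- Alpha: BR = Z, leader payoff 2.
- Beta: BR = Z, leader payoff 6.
- Gamma: BR = Y, leader payoff 3.
Nexon's induced payoffs are 2, 6, 3, so Nexon commits to Beta. Subgame-perfect outcome: (Beta, Z) with payoffs (6, 7).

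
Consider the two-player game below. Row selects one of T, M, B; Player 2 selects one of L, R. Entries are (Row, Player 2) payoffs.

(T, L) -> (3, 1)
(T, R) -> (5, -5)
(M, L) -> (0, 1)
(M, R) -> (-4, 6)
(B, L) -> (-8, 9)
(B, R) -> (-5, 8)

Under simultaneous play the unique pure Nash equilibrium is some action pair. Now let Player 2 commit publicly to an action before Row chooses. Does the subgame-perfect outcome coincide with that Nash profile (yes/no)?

yes

Solve by backward induction (Player 2 leads).
- L → Row plays T (best of 3, 0, -8); Player 2 gets 1.
- R → Row plays T (best of 5, -4, -5); Player 2 gets -5.
Maximizing over 1, -5, Player 2 chooses L. Subgame-perfect outcome: (T, L) with payoffs (3, 1).
For the simultaneous game, intersect best replies.
Row's best replies: L→T; R→T.
Player 2's best replies: T→L; M→R; B→L.
Only (T, L) has each player best-responding; Nash payoffs (3, 1).
Sequential outcome (T, L) coincides with the Nash profile (T, L).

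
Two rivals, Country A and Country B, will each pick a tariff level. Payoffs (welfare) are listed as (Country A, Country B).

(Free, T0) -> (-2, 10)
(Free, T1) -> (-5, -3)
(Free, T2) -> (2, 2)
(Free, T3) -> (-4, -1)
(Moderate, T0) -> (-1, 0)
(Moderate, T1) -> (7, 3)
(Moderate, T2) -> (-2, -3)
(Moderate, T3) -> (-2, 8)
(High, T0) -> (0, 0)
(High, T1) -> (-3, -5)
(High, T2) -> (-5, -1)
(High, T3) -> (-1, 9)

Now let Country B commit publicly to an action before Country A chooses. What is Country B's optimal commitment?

Backward induction with Country B moving first.
- T0: BR = High, leader payoff 0.
- T1: BR = Moderate, leader payoff 3.
- T2: BR = Free, leader payoff 2.
- T3: BR = High, leader payoff 9.
Maximizing over 0, 3, 2, 9, Country B chooses T3. Subgame-perfect outcome: (High, T3) with payoffs (-1, 9).

T3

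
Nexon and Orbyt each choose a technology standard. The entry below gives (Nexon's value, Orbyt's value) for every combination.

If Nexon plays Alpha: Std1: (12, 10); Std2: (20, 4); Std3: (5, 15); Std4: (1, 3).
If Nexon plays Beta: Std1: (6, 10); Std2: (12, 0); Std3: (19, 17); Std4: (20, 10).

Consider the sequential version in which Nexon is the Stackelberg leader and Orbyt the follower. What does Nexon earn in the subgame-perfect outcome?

19

Work backward from Orbyt's decision.
- Alpha → Orbyt plays Std3 (best of 10, 4, 15, 3); Nexon gets 5.
- Beta → Orbyt plays Std3 (best of 10, 0, 17, 10); Nexon gets 19.
Among 5, 19, the best is 19 at Beta. Subgame-perfect outcome: (Beta, Std3) with payoffs (19, 17).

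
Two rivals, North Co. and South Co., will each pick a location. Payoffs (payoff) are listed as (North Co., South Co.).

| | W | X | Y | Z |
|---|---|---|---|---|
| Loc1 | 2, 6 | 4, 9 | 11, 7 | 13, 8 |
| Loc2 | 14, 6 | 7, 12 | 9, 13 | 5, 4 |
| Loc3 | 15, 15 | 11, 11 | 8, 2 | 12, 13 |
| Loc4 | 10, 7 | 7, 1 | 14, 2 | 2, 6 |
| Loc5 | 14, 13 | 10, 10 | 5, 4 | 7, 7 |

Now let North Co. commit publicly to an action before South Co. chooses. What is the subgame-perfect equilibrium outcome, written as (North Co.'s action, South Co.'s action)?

Backward induction with North Co. moving first.
- Loc1: BR = X, leader payoff 4.
- Loc2: BR = Y, leader payoff 9.
- Loc3: BR = W, leader payoff 15.
- Loc4: BR = W, leader payoff 10.
- Loc5: BR = W, leader payoff 14.
Among 4, 9, 15, 10, 14, the best is 15 at Loc3. Subgame-perfect outcome: (Loc3, W) with payoffs (15, 15).

(Loc3, W)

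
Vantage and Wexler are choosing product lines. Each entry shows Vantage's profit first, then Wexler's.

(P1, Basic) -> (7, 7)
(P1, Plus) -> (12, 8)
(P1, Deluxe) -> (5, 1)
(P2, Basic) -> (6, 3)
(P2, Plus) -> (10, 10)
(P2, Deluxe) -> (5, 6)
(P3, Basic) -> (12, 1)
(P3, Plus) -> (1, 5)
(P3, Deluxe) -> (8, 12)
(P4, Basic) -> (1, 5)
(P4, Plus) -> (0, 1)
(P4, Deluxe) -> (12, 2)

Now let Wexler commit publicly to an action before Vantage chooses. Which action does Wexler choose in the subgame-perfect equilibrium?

Vantage best-responds to each possible Wexler move:
- Basic → Vantage plays P3 (best of 7, 6, 12, 1); Wexler gets 1.
- Plus → Vantage plays P1 (best of 12, 10, 1, 0); Wexler gets 8.
- Deluxe → Vantage plays P4 (best of 5, 5, 8, 12); Wexler gets 2.
Maximizing over 1, 8, 2, Wexler chooses Plus. Subgame-perfect outcome: (P1, Plus) with payoffs (12, 8).

Plus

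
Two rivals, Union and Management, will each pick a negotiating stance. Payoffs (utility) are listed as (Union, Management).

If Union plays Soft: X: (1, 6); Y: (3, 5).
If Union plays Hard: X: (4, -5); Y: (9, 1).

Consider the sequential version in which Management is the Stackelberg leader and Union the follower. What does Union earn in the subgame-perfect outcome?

9

Work backward from Union's decision.
- X: BR = Hard, leader payoff -5.
- Y: BR = Hard, leader payoff 1.
Among -5, 1, the best is 1 at Y. Subgame-perfect outcome: (Hard, Y) with payoffs (9, 1).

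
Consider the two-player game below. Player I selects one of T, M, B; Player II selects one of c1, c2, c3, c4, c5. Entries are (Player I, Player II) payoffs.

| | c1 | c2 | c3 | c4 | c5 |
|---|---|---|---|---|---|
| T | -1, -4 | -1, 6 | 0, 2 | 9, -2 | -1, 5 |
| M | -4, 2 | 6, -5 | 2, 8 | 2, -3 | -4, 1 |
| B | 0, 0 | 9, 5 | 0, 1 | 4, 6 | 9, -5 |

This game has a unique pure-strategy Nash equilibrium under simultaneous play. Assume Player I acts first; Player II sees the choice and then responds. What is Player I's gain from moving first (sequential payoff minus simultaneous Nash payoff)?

2

Solve by backward induction (Player I leads).
- T: BR = c2, leader payoff -1.
- M: BR = c3, leader payoff 2.
- B: BR = c4, leader payoff 4.
Player I's induced payoffs are -1, 2, 4, so Player I commits to B. Subgame-perfect outcome: (B, c4) with payoffs (4, 6).
For the simultaneous game, intersect best replies.
Player I's best replies: c1→B; c2→B; c3→M; c4→T; c5→B.
Player II's best replies: T→c2; M→c3; B→c4.
The unique mutual best reply is (M, c3), giving (2, 8).
Player I's commitment gain: 4 − 2 = 2.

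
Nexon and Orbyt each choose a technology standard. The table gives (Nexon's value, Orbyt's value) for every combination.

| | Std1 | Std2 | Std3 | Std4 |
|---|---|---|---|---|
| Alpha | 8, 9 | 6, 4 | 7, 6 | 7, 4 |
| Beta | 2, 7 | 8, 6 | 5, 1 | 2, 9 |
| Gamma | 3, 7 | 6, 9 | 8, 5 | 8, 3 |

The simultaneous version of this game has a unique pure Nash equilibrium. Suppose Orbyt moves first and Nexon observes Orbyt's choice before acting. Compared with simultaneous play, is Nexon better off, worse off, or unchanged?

unchanged

Solve by backward induction (Orbyt leads).
- Std1 → Nexon plays Alpha (best of 8, 2, 3); Orbyt gets 9.
- Std2 → Nexon plays Beta (best of 6, 8, 6); Orbyt gets 6.
- Std3 → Nexon plays Gamma (best of 7, 5, 8); Orbyt gets 5.
- Std4 → Nexon plays Gamma (best of 7, 2, 8); Orbyt gets 3.
Among 9, 6, 5, 3, the best is 9 at Std1. Subgame-perfect outcome: (Alpha, Std1) with payoffs (8, 9).
Now find the simultaneous Nash equilibrium.
Nexon's best replies: Std1→Alpha; Std2→Beta; Std3→Gamma; Std4→Gamma.
Orbyt's best replies: Alpha→Std1; Beta→Std4; Gamma→Std2.
The unique mutual best reply is (Alpha, Std1), giving (8, 9).
Nexon earns 8 sequentially versus 8 at the Nash outcome: unchanged.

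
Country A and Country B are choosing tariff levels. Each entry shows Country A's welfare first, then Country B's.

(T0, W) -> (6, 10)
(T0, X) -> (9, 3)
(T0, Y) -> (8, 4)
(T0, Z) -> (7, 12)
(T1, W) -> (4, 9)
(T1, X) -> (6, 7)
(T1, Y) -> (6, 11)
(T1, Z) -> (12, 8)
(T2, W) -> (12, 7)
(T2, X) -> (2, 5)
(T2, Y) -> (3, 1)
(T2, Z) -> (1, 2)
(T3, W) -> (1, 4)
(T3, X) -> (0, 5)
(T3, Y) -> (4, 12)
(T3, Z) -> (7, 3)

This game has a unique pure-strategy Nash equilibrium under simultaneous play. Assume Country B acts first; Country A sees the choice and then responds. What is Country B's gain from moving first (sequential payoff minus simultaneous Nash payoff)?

Country A best-responds to each possible Country B move:
- W: Country A compares 6, 4, 12, 1 and picks T2; Country B would get 7.
- X: Country A compares 9, 6, 2, 0 and picks T0; Country B would get 3.
- Y: Country A compares 8, 6, 3, 4 and picks T0; Country B would get 4.
- Z: Country A compares 7, 12, 1, 7 and picks T1; Country B would get 8.
Maximizing over 7, 3, 4, 8, Country B chooses Z. Subgame-perfect outcome: (T1, Z) with payoffs (12, 8).
For the simultaneous game, intersect best replies.
Country A's best replies: W→T2; X→T0; Y→T0; Z→T1.
Country B's best replies: T0→Z; T1→Y; T2→W; T3→Y.
Only (T2, W) has each player best-responding; Nash payoffs (12, 7).
Country B's commitment gain: 8 − 7 = 1.

1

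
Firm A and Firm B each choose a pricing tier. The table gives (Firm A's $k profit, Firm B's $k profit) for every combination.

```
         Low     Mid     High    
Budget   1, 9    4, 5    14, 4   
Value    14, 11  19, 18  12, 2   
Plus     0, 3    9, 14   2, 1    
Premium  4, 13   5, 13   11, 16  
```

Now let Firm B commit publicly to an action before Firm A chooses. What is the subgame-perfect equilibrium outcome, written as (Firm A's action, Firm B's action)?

(Value, Mid)

Firm A best-responds to each possible Firm B move:
- Low: BR = Value, leader payoff 11.
- Mid: BR = Value, leader payoff 18.
- High: BR = Budget, leader payoff 4.
Maximizing over 11, 18, 4, Firm B chooses Mid. Subgame-perfect outcome: (Value, Mid) with payoffs (19, 18).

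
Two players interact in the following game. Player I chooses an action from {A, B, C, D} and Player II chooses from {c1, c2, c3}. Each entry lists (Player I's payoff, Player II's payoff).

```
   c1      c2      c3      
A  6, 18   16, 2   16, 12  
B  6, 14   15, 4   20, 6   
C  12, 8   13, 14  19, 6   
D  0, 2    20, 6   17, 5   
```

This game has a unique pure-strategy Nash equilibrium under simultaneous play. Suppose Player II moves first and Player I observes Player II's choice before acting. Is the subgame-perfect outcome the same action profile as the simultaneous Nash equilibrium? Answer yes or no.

no

Player I best-responds to each possible Player II move:
- c1: BR = C, leader payoff 8.
- c2: BR = D, leader payoff 6.
- c3: BR = B, leader payoff 6.
Player II's induced payoffs are 8, 6, 6, so Player II commits to c1. Subgame-perfect outcome: (C, c1) with payoffs (12, 8).
Now find the simultaneous Nash equilibrium.
Player I's best replies: c1→C; c2→D; c3→B.
Player II's best replies: A→c1; B→c1; C→c2; D→c2.
The unique mutual best reply is (D, c2), giving (20, 6).
Sequential outcome (C, c1) differs from the Nash profile (D, c2).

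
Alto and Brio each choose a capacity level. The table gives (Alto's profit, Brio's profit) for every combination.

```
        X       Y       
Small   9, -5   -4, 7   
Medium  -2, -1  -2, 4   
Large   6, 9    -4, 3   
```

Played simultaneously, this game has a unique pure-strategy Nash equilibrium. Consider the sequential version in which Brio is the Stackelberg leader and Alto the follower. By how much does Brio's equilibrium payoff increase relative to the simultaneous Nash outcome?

Alto best-responds to each possible Brio move:
- X: BR = Small, leader payoff -5.
- Y: BR = Medium, leader payoff 4.
Among -5, 4, the best is 4 at Y. Subgame-perfect outcome: (Medium, Y) with payoffs (-2, 4).
Under simultaneous play:
Alto's best replies: X→Small; Y→Medium.
Brio's best replies: Small→Y; Medium→Y; Large→X.
The unique mutual best reply is (Medium, Y), giving (-2, 4).
Brio's commitment gain: 4 − 4 = 0.

0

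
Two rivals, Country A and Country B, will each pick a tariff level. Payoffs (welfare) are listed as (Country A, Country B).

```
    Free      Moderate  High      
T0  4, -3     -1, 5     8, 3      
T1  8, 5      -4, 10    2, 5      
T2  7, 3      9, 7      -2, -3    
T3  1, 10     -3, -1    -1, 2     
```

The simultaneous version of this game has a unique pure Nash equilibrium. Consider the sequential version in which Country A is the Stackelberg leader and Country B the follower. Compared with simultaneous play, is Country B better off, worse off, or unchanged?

unchanged

Work backward from Country B's decision.
- T0 → Country B plays Moderate (best of -3, 5, 3); Country A gets -1.
- T1 → Country B plays Moderate (best of 5, 10, 5); Country A gets -4.
- T2 → Country B plays Moderate (best of 3, 7, -3); Country A gets 9.
- T3 → Country B plays Free (best of 10, -1, 2); Country A gets 1.
Maximizing over -1, -4, 9, 1, Country A chooses T2. Subgame-perfect outcome: (T2, Moderate) with payoffs (9, 7).
Now find the simultaneous Nash equilibrium.
Country A's best replies: Free→T1; Moderate→T2; High→T0.
Country B's best replies: T0→Moderate; T1→Moderate; T2→Moderate; T3→Free.
The unique mutual best reply is (T2, Moderate), giving (9, 7).
Country B earns 7 sequentially versus 7 at the Nash outcome: unchanged.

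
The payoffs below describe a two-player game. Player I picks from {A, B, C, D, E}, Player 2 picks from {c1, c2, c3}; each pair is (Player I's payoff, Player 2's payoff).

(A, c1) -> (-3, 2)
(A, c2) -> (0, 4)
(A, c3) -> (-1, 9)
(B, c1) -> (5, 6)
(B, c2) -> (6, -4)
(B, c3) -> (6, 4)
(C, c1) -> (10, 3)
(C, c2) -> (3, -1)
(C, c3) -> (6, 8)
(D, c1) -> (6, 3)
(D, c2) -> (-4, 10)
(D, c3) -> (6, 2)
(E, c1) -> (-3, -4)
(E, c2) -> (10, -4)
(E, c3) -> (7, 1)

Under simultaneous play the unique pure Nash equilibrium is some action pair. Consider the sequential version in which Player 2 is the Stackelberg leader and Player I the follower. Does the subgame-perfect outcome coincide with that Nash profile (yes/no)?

Backward induction with Player 2 moving first.
- c1 → Player I plays C (best of -3, 5, 10, 6, -3); Player 2 gets 3.
- c2 → Player I plays E (best of 0, 6, 3, -4, 10); Player 2 gets -4.
- c3 → Player I plays E (best of -1, 6, 6, 6, 7); Player 2 gets 1.
Player 2's induced payoffs are 3, -4, 1, so Player 2 commits to c1. Subgame-perfect outcome: (C, c1) with payoffs (10, 3).
Under simultaneous play:
Player I's best replies: c1→C; c2→E; c3→E.
Player 2's best replies: A→c3; B→c1; C→c3; D→c2; E→c3.
The unique mutual best reply is (E, c3), giving (7, 1).
Sequential outcome (C, c1) differs from the Nash profile (E, c3).

no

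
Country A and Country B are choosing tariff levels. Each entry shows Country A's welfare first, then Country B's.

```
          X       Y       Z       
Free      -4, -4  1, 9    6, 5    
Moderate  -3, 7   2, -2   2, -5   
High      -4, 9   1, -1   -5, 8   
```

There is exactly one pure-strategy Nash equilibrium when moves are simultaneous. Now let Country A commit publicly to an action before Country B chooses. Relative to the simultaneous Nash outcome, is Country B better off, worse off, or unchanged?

better off

Country B best-responds to each possible Country A move:
- Free → Country B plays Y (best of -4, 9, 5); Country A gets 1.
- Moderate → Country B plays X (best of 7, -2, -5); Country A gets -3.
- High → Country B plays X (best of 9, -1, 8); Country A gets -4.
Among 1, -3, -4, the best is 1 at Free. Subgame-perfect outcome: (Free, Y) with payoffs (1, 9).
Now find the simultaneous Nash equilibrium.
Country A's best replies: X→Moderate; Y→Moderate; Z→Free.
Country B's best replies: Free→Y; Moderate→X; High→X.
Only (Moderate, X) has each player best-responding; Nash payoffs (-3, 7).
Country B earns 9 sequentially versus 7 at the Nash outcome: better off.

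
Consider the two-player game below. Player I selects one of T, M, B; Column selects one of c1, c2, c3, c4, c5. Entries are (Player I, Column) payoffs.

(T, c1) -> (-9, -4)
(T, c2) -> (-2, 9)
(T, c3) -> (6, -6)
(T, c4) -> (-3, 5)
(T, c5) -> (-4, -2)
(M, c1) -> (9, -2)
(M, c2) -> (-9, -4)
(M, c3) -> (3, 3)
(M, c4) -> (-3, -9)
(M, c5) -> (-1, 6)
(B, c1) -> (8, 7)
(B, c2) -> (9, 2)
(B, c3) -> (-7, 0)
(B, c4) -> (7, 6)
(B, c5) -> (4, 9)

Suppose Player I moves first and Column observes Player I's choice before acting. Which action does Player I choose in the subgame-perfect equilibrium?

Backward induction with Player I moving first.
- T → Column plays c2 (best of -4, 9, -6, 5, -2); Player I gets -2.
- M → Column plays c5 (best of -2, -4, 3, -9, 6); Player I gets -1.
- B → Column plays c5 (best of 7, 2, 0, 6, 9); Player I gets 4.
Maximizing over -2, -1, 4, Player I chooses B. Subgame-perfect outcome: (B, c5) with payoffs (4, 9).

B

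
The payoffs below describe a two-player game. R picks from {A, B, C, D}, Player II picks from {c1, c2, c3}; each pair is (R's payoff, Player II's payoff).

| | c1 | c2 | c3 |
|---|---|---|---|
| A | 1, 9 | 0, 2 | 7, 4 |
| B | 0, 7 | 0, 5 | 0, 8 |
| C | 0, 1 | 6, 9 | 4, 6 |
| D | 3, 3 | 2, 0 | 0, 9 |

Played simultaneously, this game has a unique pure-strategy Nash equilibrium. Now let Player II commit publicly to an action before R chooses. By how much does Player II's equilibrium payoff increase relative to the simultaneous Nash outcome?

Solve by backward induction (Player II leads).
- c1: R compares 1, 0, 0, 3 and picks D; Player II would get 3.
- c2: R compares 0, 0, 6, 2 and picks C; Player II would get 9.
- c3: R compares 7, 0, 4, 0 and picks A; Player II would get 4.
Maximizing over 3, 9, 4, Player II chooses c2. Subgame-perfect outcome: (C, c2) with payoffs (6, 9).
For the simultaneous game, intersect best replies.
R's best replies: c1→D; c2→C; c3→A.
Player II's best replies: A→c1; B→c3; C→c2; D→c3.
Only (C, c2) has each player best-responding; Nash payoffs (6, 9).
Player II's commitment gain: 9 − 9 = 0.

0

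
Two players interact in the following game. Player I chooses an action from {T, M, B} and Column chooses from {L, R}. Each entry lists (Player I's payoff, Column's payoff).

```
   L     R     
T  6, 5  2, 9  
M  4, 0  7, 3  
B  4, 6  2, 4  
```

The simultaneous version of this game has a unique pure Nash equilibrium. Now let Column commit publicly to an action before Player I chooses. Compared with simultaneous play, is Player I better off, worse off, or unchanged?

Player I best-responds to each possible Column move:
- L: BR = T, leader payoff 5.
- R: BR = M, leader payoff 3.
Maximizing over 5, 3, Column chooses L. Subgame-perfect outcome: (T, L) with payoffs (6, 5).
For the simultaneous game, intersect best replies.
Player I's best replies: L→T; R→M.
Column's best replies: T→R; M→R; B→L.
Only (M, R) has each player best-responding; Nash payoffs (7, 3).
Player I earns 6 sequentially versus 7 at the Nash outcome: worse off.

worse off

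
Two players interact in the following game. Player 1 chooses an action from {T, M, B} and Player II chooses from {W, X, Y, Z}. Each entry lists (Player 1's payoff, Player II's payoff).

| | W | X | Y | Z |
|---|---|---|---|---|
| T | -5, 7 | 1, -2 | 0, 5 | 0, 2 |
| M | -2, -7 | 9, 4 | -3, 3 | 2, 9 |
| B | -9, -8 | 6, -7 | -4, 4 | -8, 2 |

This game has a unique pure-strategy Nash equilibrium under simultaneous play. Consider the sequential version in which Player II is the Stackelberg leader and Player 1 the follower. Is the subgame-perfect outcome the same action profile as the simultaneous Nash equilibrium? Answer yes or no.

yes

Player 1 best-responds to each possible Player II move:
- W: Player 1 compares -5, -2, -9 and picks M; Player II would get -7.
- X: Player 1 compares 1, 9, 6 and picks M; Player II would get 4.
- Y: Player 1 compares 0, -3, -4 and picks T; Player II would get 5.
- Z: Player 1 compares 0, 2, -8 and picks M; Player II would get 9.
Maximizing over -7, 4, 5, 9, Player II chooses Z. Subgame-perfect outcome: (M, Z) with payoffs (2, 9).
For the simultaneous game, intersect best replies.
Player 1's best replies: W→M; X→M; Y→T; Z→M.
Player II's best replies: T→W; M→Z; B→Y.
The unique mutual best reply is (M, Z), giving (2, 9).
Sequential outcome (M, Z) coincides with the Nash profile (M, Z).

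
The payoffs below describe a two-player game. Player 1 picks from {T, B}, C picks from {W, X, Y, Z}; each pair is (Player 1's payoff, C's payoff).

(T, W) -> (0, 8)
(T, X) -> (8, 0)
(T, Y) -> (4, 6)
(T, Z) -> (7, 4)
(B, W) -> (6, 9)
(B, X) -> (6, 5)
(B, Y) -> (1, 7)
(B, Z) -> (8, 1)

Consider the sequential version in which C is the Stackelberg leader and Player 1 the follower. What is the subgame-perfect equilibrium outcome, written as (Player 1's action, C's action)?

(B, W)

Backward induction with C moving first.
- W: Player 1 compares 0, 6 and picks B; C would get 9.
- X: Player 1 compares 8, 6 and picks T; C would get 0.
- Y: Player 1 compares 4, 1 and picks T; C would get 6.
- Z: Player 1 compares 7, 8 and picks B; C would get 1.
Among 9, 0, 6, 1, the best is 9 at W. Subgame-perfect outcome: (B, W) with payoffs (6, 9).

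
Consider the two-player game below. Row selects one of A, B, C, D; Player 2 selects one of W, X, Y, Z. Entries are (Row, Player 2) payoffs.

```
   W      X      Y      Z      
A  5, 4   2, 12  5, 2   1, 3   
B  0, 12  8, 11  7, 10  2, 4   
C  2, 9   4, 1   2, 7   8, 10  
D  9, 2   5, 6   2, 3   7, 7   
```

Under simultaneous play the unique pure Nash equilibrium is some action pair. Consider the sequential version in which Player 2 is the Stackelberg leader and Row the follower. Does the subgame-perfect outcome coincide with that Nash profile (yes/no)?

no

Solve by backward induction (Player 2 leads).
- W: Row compares 5, 0, 2, 9 and picks D; Player 2 would get 2.
- X: Row compares 2, 8, 4, 5 and picks B; Player 2 would get 11.
- Y: Row compares 5, 7, 2, 2 and picks B; Player 2 would get 10.
- Z: Row compares 1, 2, 8, 7 and picks C; Player 2 would get 10.
Maximizing over 2, 11, 10, 10, Player 2 chooses X. Subgame-perfect outcome: (B, X) with payoffs (8, 11).
For the simultaneous game, intersect best replies.
Row's best replies: W→D; X→B; Y→B; Z→C.
Player 2's best replies: A→X; B→W; C→Z; D→Z.
Only (C, Z) has each player best-responding; Nash payoffs (8, 10).
Sequential outcome (B, X) differs from the Nash profile (C, Z).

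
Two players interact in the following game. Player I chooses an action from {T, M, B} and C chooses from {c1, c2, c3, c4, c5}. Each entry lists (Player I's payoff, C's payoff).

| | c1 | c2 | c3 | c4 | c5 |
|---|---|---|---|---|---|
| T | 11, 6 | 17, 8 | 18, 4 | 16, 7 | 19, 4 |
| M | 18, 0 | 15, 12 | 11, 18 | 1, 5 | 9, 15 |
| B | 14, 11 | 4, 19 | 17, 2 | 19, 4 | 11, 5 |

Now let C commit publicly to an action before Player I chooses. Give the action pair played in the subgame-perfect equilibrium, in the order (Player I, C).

Solve by backward induction (C leads).
- c1: BR = M, leader payoff 0.
- c2: BR = T, leader payoff 8.
- c3: BR = T, leader payoff 4.
- c4: BR = B, leader payoff 4.
- c5: BR = T, leader payoff 4.
C's induced payoffs are 0, 8, 4, 4, 4, so C commits to c2. Subgame-perfect outcome: (T, c2) with payoffs (17, 8).

(T, c2)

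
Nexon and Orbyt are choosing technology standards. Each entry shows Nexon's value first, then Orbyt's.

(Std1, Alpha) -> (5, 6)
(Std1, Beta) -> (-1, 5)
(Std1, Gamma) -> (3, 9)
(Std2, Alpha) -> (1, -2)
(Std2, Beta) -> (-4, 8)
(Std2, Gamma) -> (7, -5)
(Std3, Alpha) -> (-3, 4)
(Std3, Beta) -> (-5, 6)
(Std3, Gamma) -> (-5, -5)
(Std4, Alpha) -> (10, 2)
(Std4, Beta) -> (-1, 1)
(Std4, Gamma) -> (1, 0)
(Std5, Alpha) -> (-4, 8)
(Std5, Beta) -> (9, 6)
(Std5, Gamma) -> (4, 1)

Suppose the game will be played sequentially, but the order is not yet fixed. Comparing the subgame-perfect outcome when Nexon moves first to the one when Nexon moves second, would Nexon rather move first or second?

first

If Nexon leads: Orbyt's best replies are Std1→Gamma, Std2→Beta, Std3→Beta, Std4→Alpha, Std5→Alpha; Nexon's induced payoffs 3, -4, -5, 10, -4; outcome (Std4, Alpha), payoffs (10, 2).
If Orbyt leads: Nexon's best replies are Alpha→Std4, Beta→Std5, Gamma→Std2; Orbyt's induced payoffs 2, 6, -5; outcome (Std5, Beta), payoffs (9, 6).
Nexon gets 10 moving first and 9 moving second, so Nexon prefers to move first.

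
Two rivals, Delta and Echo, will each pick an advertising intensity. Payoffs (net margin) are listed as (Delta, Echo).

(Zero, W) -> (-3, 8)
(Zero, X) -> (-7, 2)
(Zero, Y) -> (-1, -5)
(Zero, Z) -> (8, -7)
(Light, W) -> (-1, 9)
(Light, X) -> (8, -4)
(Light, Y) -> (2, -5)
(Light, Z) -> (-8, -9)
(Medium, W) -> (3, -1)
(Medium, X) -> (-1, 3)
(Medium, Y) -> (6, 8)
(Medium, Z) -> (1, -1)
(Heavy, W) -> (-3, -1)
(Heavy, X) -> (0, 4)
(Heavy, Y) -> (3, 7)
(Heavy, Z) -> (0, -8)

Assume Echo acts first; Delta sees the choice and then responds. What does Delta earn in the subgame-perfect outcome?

Work backward from Delta's decision.
- W: Delta compares -3, -1, 3, -3 and picks Medium; Echo would get -1.
- X: Delta compares -7, 8, -1, 0 and picks Light; Echo would get -4.
- Y: Delta compares -1, 2, 6, 3 and picks Medium; Echo would get 8.
- Z: Delta compares 8, -8, 1, 0 and picks Zero; Echo would get -7.
Echo's induced payoffs are -1, -4, 8, -7, so Echo commits to Y. Subgame-perfect outcome: (Medium, Y) with payoffs (6, 8).

6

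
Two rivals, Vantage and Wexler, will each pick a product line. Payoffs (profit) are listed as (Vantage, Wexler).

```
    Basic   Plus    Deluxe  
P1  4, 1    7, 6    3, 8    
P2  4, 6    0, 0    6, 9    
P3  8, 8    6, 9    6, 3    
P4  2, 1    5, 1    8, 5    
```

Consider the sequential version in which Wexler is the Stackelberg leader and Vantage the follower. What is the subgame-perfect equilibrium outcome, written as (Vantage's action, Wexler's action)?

(P3, Basic)

Work backward from Vantage's decision.
- Basic → Vantage plays P3 (best of 4, 4, 8, 2); Wexler gets 8.
- Plus → Vantage plays P1 (best of 7, 0, 6, 5); Wexler gets 6.
- Deluxe → Vantage plays P4 (best of 3, 6, 6, 8); Wexler gets 5.
Maximizing over 8, 6, 5, Wexler chooses Basic. Subgame-perfect outcome: (P3, Basic) with payoffs (8, 8).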